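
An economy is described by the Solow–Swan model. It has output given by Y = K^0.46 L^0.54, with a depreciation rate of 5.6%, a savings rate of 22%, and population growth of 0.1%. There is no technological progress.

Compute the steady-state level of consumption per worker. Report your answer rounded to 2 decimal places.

At the steady state, Δk = 0, so s·k^α = (n + δ)·k.
Dividing both sides by k: k^(1−α) = s / (n + δ).
k^0.54 = 0.22 / (0.001 + 0.056) = 0.22 / 0.057 = 3.8596
k* = 3.8596^(1/0.54) ≈ 12.1952
y* = (k*)^α = 12.1952^0.46 ≈ 3.1597
c* = (1 − s)·y* = (1 − 0.22) × 3.1597 ≈ 2.4646

c* = 2.46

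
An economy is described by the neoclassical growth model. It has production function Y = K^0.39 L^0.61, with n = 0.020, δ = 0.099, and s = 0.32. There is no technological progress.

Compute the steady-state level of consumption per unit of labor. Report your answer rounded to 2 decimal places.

c* = 1.28

Steady state requires s·f(k) = (n + δ)·k, i.e. s·k^α = (n + δ)·k.
Rearranging, k^(1−α) = s / (n + δ).
k^0.61 = 0.32 / (0.020 + 0.099) = 0.32 / 0.119 = 2.6891
k* = 2.6891^(1/0.61) ≈ 5.0614
y* = (k*)^α = 5.0614^0.39 ≈ 1.8822
c* = (1 − s)·y* = (1 − 0.32) × 1.8822 ≈ 1.2799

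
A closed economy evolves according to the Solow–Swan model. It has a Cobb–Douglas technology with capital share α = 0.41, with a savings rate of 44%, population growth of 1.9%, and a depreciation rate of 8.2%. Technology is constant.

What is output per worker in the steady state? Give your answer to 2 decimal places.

y* = 2.78

At the steady state, Δk = 0, so s·k^α = (n + δ)·k.
Rearranging, k^(1−α) = s / (n + δ).
k^0.59 = 0.44 / (0.019 + 0.082) = 0.44 / 0.101 = 4.3564
k* = 4.3564^(1/0.59) ≈ 12.1134
y* = (k*)^α = 12.1134^0.41 ≈ 2.7806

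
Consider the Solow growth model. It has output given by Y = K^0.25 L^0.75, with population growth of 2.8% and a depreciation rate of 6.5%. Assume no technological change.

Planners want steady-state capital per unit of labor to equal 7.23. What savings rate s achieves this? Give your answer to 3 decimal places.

s ≈ 0.410

At the steady state, Δk = 0, so s·k^α = (n + δ)·k.
So s / (n + δ) = (k*)^(1−α) = 7.23^0.75 = 4.4091.
Therefore s = 4.4091 × (n + δ) = 4.4091 × 0.093 = 0.4100.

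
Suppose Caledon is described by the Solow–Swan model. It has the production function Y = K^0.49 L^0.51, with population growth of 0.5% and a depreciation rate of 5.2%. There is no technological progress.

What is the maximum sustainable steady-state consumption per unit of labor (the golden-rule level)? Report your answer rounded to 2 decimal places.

At the golden rule, f'(k) = n + δ, so α·k^(α−1) = n + δ and k_gold = (α/(n + δ))^(1/(1−α)).
k_gold = (0.49/0.057)^(1/0.51) = 8.5965^1.9608 ≈ 67.9232
c_gold = f(k_gold) − (n + δ)·k_gold = 7.9011 − 0.057×67.9232 ≈ 4.0295

c_gold ≈ 4.03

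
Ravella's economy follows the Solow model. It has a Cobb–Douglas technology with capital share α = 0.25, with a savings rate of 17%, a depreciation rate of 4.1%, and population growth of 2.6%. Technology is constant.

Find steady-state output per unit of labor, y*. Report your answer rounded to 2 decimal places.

At the steady state, Δk = 0, so s·k^α = (n + δ)·k.
Dividing both sides by k: k^(1−α) = s / (n + δ).
k^0.75 = 0.17 / (0.026 + 0.041) = 0.17 / 0.067 = 2.5373
k* = 2.5373^(1/0.75) ≈ 3.4607
y* = (k*)^α = 3.4607^0.25 ≈ 1.3639

y* = 1.36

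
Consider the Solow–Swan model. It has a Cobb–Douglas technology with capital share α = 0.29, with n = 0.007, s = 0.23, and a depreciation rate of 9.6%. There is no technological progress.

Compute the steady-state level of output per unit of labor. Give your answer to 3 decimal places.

y* ≈ 1.388

In steady state, investment equals break-even investment: s·k^α = (n + δ)·k.
Dividing both sides by k: k^(1−α) = s / (n + δ).
k^0.71 = 0.23 / (0.007 + 0.096) = 0.23 / 0.103 = 2.2330
k* = 2.2330^(1/0.71) ≈ 3.1002
y* = (k*)^α = 3.1002^0.29 ≈ 1.3884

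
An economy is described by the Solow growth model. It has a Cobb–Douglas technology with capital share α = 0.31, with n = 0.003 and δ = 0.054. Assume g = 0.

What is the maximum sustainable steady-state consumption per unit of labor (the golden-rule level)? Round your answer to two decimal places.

c_gold ≈ 1.48

At the golden rule, f'(k) = n + δ, so α·k^(α−1) = n + δ and k_gold = (α/(n + δ))^(1/(1−α)).
k_gold = (0.31/0.057)^(1/0.69) = 5.4386^1.4493 ≈ 11.6397
c_gold = f(k_gold) − (n + δ)·k_gold = 2.1401 − 0.057×11.6397 ≈ 1.4766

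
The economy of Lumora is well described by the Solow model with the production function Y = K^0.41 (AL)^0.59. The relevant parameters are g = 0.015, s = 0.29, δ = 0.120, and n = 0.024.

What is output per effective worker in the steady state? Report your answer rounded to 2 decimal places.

At the steady state, Δk = 0, so s·k^α = (n + g + δ)·k.
Dividing both sides by k: k^(1−α) = s / (n + g + δ).
k^0.59 = 0.29 / (0.024 + 0.015 + 0.120) = 0.29 / 0.159 = 1.8239
k* = 1.8239^(1/0.59) ≈ 2.7693
y* = (k*)^α = 2.7693^0.41 ≈ 1.5183

y* ≈ 1.52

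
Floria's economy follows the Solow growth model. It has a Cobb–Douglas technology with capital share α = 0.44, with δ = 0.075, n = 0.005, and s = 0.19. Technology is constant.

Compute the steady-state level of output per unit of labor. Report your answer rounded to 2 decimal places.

y* = 1.97

At the steady state, Δk = 0, so s·k^α = (n + δ)·k.
Dividing both sides by k: k^(1−α) = s / (n + δ).
k^0.56 = 0.19 / (0.005 + 0.075) = 0.19 / 0.080 = 2.3750
k* = 2.3750^(1/0.56) ≈ 4.6863
y* = (k*)^α = 4.6863^0.44 ≈ 1.9732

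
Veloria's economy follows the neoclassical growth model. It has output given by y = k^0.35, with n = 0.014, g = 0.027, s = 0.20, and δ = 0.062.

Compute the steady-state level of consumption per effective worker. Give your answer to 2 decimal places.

c* = 1.14

At the steady state, Δk = 0, so s·k^α = (n + g + δ)·k.
Rearranging, k^(1−α) = s / (n + g + δ).
k^0.65 = 0.20 / (0.014 + 0.027 + 0.062) = 0.20 / 0.103 = 1.9417
k* = 1.9417^(1/0.65) ≈ 2.7756
y* = (k*)^α = 2.7756^0.35 ≈ 1.4295
c* = (1 − s)·y* = (1 − 0.20) × 1.4295 ≈ 1.1436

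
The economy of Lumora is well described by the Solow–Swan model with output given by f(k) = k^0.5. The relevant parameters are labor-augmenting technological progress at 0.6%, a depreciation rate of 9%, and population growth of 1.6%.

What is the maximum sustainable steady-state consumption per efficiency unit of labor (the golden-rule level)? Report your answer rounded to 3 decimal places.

c_gold ≈ 2.232

At the golden rule, f'(k) = n + g + δ, so α·k^(α−1) = n + g + δ and k_gold = (α/(n + g + δ))^(1/(1−α)).
k_gold = (0.5/0.112)^(1/0.5) = 4.4643^2 ≈ 19.9300
c_gold = f(k_gold) − (n + g + δ)·k_gold = 4.4643 − 0.112×19.9300 ≈ 2.2321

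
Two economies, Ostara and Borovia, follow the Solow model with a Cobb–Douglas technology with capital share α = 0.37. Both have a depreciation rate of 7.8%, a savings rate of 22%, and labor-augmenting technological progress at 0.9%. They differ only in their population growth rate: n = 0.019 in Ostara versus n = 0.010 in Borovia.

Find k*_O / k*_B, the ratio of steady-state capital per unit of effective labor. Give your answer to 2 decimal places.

ratio ≈ 0.87

Steady-state k* = [s/(n + g + δ)]^(1/(1−α)), so the ratio is [ (s_O/(n + g + δ)_O) / (s_B/(n + g + δ)_B) ]^1.5873.
s_O/(n + g + δ)_O = 0.22/0.106 = 2.0755; s_B/(n + g + δ)_B = 0.22/0.097 = 2.2680.
Ratio = (2.0755/2.2680)^1.5873 = 0.9151^1.5873 ≈ 0.8686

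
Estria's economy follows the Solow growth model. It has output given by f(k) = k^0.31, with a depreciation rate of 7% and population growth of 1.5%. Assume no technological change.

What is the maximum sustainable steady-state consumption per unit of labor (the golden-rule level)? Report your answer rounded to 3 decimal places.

c_gold ≈ 1.234

At the golden rule, f'(k) = n + δ, so α·k^(α−1) = n + δ and k_gold = (α/(n + δ))^(1/(1−α)).
k_gold = (0.31/0.085)^(1/0.69) = 3.6471^1.4493 ≈ 6.5228
c_gold = f(k_gold) − (n + δ)·k_gold = 1.7884 − 0.085×6.5228 ≈ 1.2340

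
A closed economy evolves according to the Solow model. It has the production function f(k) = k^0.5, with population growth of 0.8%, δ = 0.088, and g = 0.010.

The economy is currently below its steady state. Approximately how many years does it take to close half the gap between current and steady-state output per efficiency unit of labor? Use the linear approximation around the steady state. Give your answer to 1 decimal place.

t_½ ≈ 13.1 years

Near the steady state the convergence rate is λ = (1 − α)(n + g + δ).
λ = (1 − 0.5) × 0.106 = 0.5 × 0.106 = 0.0530
Half-life = ln 2 / λ = 0.6931 / 0.0530 ≈ 13.08 years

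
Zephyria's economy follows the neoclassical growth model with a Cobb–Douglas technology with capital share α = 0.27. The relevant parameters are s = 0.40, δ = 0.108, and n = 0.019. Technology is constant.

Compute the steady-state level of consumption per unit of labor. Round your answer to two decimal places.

c* ≈ 0.92

In steady state, investment equals break-even investment: s·k^α = (n + δ)·k.
Rearranging, k^(1−α) = s / (n + δ).
k^0.73 = 0.40 / (0.019 + 0.108) = 0.40 / 0.127 = 3.1496
k* = 3.1496^(1/0.73) ≈ 4.8144
y* = (k*)^α = 4.8144^0.27 ≈ 1.5286
c* = (1 − s)·y* = (1 − 0.40) × 1.5286 ≈ 0.9172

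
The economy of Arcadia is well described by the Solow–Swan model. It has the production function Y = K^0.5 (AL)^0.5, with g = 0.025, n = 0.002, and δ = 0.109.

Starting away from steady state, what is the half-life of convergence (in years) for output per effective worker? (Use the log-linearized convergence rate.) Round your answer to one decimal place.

about 10.2 years

Near the steady state the convergence rate is λ = (1 − α)(n + g + δ).
λ = (1 − 0.5) × 0.136 = 0.5 × 0.136 = 0.0680
Half-life = ln 2 / λ = 0.6931 / 0.0680 ≈ 10.19 years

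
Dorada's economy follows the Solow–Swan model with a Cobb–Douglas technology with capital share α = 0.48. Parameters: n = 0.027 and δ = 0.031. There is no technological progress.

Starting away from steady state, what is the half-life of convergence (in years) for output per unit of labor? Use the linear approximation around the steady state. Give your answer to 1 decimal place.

Near the steady state the convergence rate is λ = (1 − α)(n + δ).
λ = (1 − 0.48) × 0.058 = 0.52 × 0.058 = 0.03016
Half-life = ln 2 / λ = 0.6931 / 0.03016 ≈ 22.98 years

about 23.0 years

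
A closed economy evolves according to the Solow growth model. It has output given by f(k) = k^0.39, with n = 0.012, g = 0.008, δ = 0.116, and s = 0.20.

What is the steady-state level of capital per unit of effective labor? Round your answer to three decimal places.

In steady state, investment equals break-even investment: s·k^α = (n + g + δ)·k.
Dividing both sides by k: k^(1−α) = s / (n + g + δ).
k^0.61 = 0.20 / (0.012 + 0.008 + 0.116) = 0.20 / 0.136 = 1.4706
k* = 1.4706^(1/0.61) ≈ 1.8818

k* = 1.882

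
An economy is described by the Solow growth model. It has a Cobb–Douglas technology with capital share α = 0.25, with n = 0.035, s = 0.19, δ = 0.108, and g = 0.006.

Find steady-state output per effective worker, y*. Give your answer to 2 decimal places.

Steady state requires s·f(k) = (n + g + δ)·k, i.e. s·k^α = (n + g + δ)·k.
Dividing both sides by k: k^(1−α) = s / (n + g + δ).
k^0.75 = 0.19 / (0.035 + 0.006 + 0.108) = 0.19 / 0.149 = 1.2752
k* = 1.2752^(1/0.75) ≈ 1.3828
y* = (k*)^α = 1.3828^0.25 ≈ 1.0844

y* = 1.08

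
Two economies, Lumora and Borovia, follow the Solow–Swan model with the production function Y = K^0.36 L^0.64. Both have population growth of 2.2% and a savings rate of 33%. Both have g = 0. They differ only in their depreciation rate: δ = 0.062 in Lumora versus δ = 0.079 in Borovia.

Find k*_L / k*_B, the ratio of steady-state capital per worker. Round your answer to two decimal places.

k*_L / k*_B ≈ 1.33

Steady-state k* = [s/(n + δ)]^(1/(1−α)), so the ratio is [ (s_L/(n + δ)_L) / (s_B/(n + δ)_B) ]^1.5625.
s_L/(n + δ)_L = 0.33/0.084 = 3.9286; s_B/(n + δ)_B = 0.33/0.101 = 3.2673.
Ratio = (3.9286/3.2673)^1.5625 = 1.2024^1.5625 ≈ 1.3338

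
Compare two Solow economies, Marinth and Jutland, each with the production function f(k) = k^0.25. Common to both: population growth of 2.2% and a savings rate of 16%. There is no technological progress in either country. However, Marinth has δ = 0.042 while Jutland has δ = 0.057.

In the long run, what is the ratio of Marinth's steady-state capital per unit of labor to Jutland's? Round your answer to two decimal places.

Steady-state k* = [s/(n + δ)]^(1/(1−α)), so the ratio is [ (s_M/(n + δ)_M) / (s_J/(n + δ)_J) ]^1.3333.
s_M/(n + δ)_M = 0.16/0.064 = 2.5000; s_J/(n + δ)_J = 0.16/0.079 = 2.0253.
Ratio = (2.5000/2.0253)^1.3333 = 1.2344^1.3333 ≈ 1.3242

ratio ≈ 1.32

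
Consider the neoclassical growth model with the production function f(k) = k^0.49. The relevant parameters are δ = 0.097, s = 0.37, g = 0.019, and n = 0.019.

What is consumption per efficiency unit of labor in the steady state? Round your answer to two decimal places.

c* ≈ 1.66

Steady state requires s·f(k) = (n + g + δ)·k, i.e. s·k^α = (n + g + δ)·k.
Rearranging, k^(1−α) = s / (n + g + δ).
k^0.51 = 0.37 / (0.019 + 0.019 + 0.097) = 0.37 / 0.135 = 2.7407
k* = 2.7407^(1/0.51) ≈ 7.2202
y* = (k*)^α = 7.2202^0.49 ≈ 2.6344
c* = (1 − s)·y* = (1 − 0.37) × 2.6344 ≈ 1.6597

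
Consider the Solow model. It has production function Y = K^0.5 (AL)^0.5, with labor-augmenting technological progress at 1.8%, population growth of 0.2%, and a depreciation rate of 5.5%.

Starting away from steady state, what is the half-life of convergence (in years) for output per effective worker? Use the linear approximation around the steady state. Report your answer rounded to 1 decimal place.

Near the steady state the convergence rate is λ = (1 − α)(n + g + δ).
λ = (1 − 0.5) × 0.075 = 0.5 × 0.075 = 0.0375
Half-life = ln 2 / λ = 0.6931 / 0.0375 ≈ 18.48 years

half-life ≈ 18.5 years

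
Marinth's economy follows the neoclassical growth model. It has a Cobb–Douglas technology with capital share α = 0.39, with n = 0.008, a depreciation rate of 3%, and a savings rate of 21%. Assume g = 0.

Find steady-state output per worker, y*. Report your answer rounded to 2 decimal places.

Steady state requires s·f(k) = (n + δ)·k, i.e. s·k^α = (n + δ)·k.
Dividing both sides by k: k^(1−α) = s / (n + δ).
k^0.61 = 0.21 / (0.008 + 0.030) = 0.21 / 0.038 = 5.5263
k* = 5.5263^(1/0.61) ≈ 16.4856
y* = (k*)^α = 16.4856^0.39 ≈ 2.9831

y* = 2.98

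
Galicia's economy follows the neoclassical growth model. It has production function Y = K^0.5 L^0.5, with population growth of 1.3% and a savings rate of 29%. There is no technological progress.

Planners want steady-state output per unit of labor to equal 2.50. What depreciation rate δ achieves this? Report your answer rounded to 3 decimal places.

At the steady state, Δk = 0, so s·k^α = (n + δ)·k.
Since y* = [s/(n + δ)]^(α/(1−α)), we have s/(n + δ) = (y*)^((1−α)/α) = 2.50^1 = 2.5000.
Therefore n + δ = s / 2.5000 = 0.29 / 2.5000 = 0.1160, so δ = 0.1160 − 0.013 = 0.1030.

δ ≈ 0.103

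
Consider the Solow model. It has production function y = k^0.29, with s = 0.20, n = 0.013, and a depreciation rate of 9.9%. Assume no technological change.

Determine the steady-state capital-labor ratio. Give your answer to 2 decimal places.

k* ≈ 2.26

Steady state requires s·f(k) = (n + δ)·k, i.e. s·k^α = (n + δ)·k.
Rearranging, k^(1−α) = s / (n + δ).
k^0.71 = 0.20 / (0.013 + 0.099) = 0.20 / 0.112 = 1.7857
k* = 1.7857^(1/0.71) ≈ 2.2629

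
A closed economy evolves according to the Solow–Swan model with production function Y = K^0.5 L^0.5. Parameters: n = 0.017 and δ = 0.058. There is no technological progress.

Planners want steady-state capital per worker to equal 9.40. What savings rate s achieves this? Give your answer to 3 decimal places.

Steady state requires s·f(k) = (n + δ)·k, i.e. s·k^α = (n + δ)·k.
So s / (n + δ) = (k*)^(1−α) = 9.40^0.5 = 3.0659.
Therefore s = 3.0659 × (n + δ) = 3.0659 × 0.075 = 0.2299.

s ≈ 0.230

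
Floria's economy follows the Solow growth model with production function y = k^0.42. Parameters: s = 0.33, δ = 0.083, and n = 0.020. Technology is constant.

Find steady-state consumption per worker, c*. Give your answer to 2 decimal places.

c* = 1.56

In steady state, investment equals break-even investment: s·k^α = (n + δ)·k.
Rearranging, k^(1−α) = s / (n + δ).
k^0.58 = 0.33 / (0.020 + 0.083) = 0.33 / 0.103 = 3.2039
k* = 3.2039^(1/0.58) ≈ 7.4449
y* = (k*)^α = 7.4449^0.42 ≈ 2.3237
c* = (1 − s)·y* = (1 − 0.33) × 2.3237 ≈ 1.5569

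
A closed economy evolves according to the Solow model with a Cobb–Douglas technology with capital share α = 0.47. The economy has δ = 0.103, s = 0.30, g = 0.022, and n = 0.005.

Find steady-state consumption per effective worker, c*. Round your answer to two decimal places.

At the steady state, Δk = 0, so s·k^α = (n + g + δ)·k.
Dividing both sides by k: k^(1−α) = s / (n + g + δ).
k^0.53 = 0.30 / (0.005 + 0.022 + 0.103) = 0.30 / 0.130 = 2.3077
k* = 2.3077^(1/0.53) ≈ 4.8444
y* = (k*)^α = 4.8444^0.47 ≈ 2.0992
c* = (1 − s)·y* = (1 − 0.30) × 2.0992 ≈ 1.4694

c* = 1.47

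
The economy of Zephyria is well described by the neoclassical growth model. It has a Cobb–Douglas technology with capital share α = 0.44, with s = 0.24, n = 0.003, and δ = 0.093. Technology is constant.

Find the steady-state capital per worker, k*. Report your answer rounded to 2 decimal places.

At the steady state, Δk = 0, so s·k^α = (n + δ)·k.
Rearranging, k^(1−α) = s / (n + δ).
k^0.56 = 0.24 / (0.003 + 0.093) = 0.24 / 0.096 = 2.5000
k* = 2.5000^(1/0.56) ≈ 5.1358

k* ≈ 5.14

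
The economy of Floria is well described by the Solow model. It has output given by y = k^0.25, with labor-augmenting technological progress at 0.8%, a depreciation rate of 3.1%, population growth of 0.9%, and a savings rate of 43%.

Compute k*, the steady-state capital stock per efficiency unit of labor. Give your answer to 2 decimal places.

In steady state, investment equals break-even investment: s·k^α = (n + g + δ)·k.
Rearranging, k^(1−α) = s / (n + g + δ).
k^0.75 = 0.43 / (0.009 + 0.008 + 0.031) = 0.43 / 0.048 = 8.9583
k* = 8.9583^(1/0.75) ≈ 18.6052

k* ≈ 18.61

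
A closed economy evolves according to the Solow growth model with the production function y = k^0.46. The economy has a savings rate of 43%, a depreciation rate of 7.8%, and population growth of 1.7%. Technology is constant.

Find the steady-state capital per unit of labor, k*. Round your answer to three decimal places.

In steady state, investment equals break-even investment: s·k^α = (n + δ)·k.
Rearranging, k^(1−α) = s / (n + δ).
k^0.54 = 0.43 / (0.017 + 0.078) = 0.43 / 0.095 = 4.5263
k* = 4.5263^(1/0.54) ≈ 16.3810

k* = 16.381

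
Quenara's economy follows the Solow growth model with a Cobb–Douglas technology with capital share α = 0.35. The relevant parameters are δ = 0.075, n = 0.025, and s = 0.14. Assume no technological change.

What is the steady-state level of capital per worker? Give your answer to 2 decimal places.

At the steady state, Δk = 0, so s·k^α = (n + δ)·k.
Dividing both sides by k: k^(1−α) = s / (n + δ).
k^0.65 = 0.14 / (0.025 + 0.075) = 0.14 / 0.100 = 1.4000
k* = 1.4000^(1/0.65) ≈ 1.6781

k* = 1.68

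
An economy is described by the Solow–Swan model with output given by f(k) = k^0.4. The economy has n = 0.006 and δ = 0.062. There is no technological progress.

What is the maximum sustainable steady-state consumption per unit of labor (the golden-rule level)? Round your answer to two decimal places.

At the golden rule, f'(k) = n + δ, so α·k^(α−1) = n + δ and k_gold = (α/(n + δ))^(1/(1−α)).
k_gold = (0.4/0.068)^(1/0.6) = 5.8824^1.6667 ≈ 19.1698
c_gold = f(k_gold) − (n + δ)·k_gold = 3.2587 − 0.068×19.1698 ≈ 1.9552

c_gold ≈ 1.96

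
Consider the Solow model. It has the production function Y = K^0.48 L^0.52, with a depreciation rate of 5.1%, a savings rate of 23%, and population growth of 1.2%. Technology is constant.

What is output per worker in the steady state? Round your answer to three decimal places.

At the steady state, Δk = 0, so s·k^α = (n + δ)·k.
Dividing both sides by k: k^(1−α) = s / (n + δ).
k^0.52 = 0.23 / (0.012 + 0.051) = 0.23 / 0.063 = 3.6508
k* = 3.6508^(1/0.52) ≈ 12.0647
y* = (k*)^α = 12.0647^0.48 ≈ 3.3047

y* ≈ 3.305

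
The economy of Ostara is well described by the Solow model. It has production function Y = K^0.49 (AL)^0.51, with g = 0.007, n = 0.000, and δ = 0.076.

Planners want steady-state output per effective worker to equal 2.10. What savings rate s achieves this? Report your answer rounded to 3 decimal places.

s ≈ 0.180

In steady state, investment equals break-even investment: s·k^α = (n + g + δ)·k.
Since y* = [s/(n + g + δ)]^(α/(1−α)), we have s/(n + g + δ) = (y*)^((1−α)/α) = 2.10^1.0408 = 2.1645.
Therefore s = 2.1645 × (n + g + δ) = 2.1645 × 0.083 = 0.1797.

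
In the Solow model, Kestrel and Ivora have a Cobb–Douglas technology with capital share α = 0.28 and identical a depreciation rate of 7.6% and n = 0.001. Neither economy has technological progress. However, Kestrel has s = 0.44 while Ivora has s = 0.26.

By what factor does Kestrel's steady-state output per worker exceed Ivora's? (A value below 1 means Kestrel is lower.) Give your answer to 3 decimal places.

Steady-state y* = [s/(n + δ)]^(α/(1−α)), so the ratio is [ (s_K/(n + δ)_K) / (s_I/(n + δ)_I) ]^0.3889.
s_K/(n + δ)_K = 0.44/0.077 = 5.7143; s_I/(n + δ)_I = 0.26/0.077 = 3.3766.
Ratio = (5.7143/3.3766)^0.3889 = 1.6923^0.3889 ≈ 1.2270

ratio ≈ 1.227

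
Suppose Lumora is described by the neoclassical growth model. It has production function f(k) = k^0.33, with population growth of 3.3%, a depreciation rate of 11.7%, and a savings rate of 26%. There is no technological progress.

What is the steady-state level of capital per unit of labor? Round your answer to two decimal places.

k* ≈ 2.27

At the steady state, Δk = 0, so s·k^α = (n + δ)·k.
Dividing both sides by k: k^(1−α) = s / (n + δ).
k^0.67 = 0.26 / (0.033 + 0.117) = 0.26 / 0.150 = 1.7333
k* = 1.7333^(1/0.67) ≈ 2.2726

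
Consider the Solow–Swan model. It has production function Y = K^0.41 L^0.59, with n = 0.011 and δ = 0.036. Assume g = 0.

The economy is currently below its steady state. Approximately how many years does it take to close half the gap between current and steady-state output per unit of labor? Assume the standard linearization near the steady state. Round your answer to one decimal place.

t_½ ≈ 25.0 years

Near the steady state the convergence rate is λ = (1 − α)(n + δ).
λ = (1 − 0.41) × 0.047 = 0.59 × 0.047 = 0.02773
Half-life = ln 2 / λ = 0.6931 / 0.02773 ≈ 24.99 years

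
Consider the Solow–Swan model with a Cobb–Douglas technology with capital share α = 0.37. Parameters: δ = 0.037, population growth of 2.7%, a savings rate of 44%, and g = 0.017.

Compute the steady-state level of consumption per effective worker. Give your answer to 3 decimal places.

Steady state requires s·f(k) = (n + g + δ)·k, i.e. s·k^α = (n + g + δ)·k.
Dividing both sides by k: k^(1−α) = s / (n + g + δ).
k^0.63 = 0.44 / (0.027 + 0.017 + 0.037) = 0.44 / 0.081 = 5.4321
k* = 5.4321^(1/0.63) ≈ 14.6763
y* = (k*)^α = 14.6763^0.37 ≈ 2.7018
c* = (1 − s)·y* = (1 − 0.44) × 2.7018 ≈ 1.5130

c* = 1.513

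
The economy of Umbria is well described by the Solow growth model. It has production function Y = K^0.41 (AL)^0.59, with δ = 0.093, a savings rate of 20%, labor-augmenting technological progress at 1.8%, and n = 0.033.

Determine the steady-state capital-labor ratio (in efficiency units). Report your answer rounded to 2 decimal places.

At the steady state, Δk = 0, so s·k^α = (n + g + δ)·k.
Rearranging, k^(1−α) = s / (n + g + δ).
k^0.59 = 0.20 / (0.033 + 0.018 + 0.093) = 0.20 / 0.144 = 1.3889
k* = 1.3889^(1/0.59) ≈ 1.7451

k* = 1.75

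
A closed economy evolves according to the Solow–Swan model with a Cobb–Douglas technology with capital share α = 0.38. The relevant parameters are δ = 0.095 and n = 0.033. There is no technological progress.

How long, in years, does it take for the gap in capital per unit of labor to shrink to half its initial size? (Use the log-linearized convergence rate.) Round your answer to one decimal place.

about 8.7 years

Near the steady state the convergence rate is λ = (1 − α)(n + δ).
λ = (1 − 0.38) × 0.128 = 0.62 × 0.128 = 0.07936
Half-life = ln 2 / λ = 0.6931 / 0.07936 ≈ 8.73 years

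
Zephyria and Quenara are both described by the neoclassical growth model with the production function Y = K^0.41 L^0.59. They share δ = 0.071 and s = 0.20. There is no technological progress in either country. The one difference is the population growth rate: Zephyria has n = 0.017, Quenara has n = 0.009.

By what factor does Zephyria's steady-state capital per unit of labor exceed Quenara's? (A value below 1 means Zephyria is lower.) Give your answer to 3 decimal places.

k*_Z / k*_Q ≈ 0.851

Steady-state k* = [s/(n + δ)]^(1/(1−α)), so the ratio is [ (s_Z/(n + δ)_Z) / (s_Q/(n + δ)_Q) ]^1.6949.
s_Z/(n + δ)_Z = 0.20/0.088 = 2.2727; s_Q/(n + δ)_Q = 0.20/0.080 = 2.5000.
Ratio = (2.2727/2.5000)^1.6949 = 0.9091^1.6949 ≈ 0.8508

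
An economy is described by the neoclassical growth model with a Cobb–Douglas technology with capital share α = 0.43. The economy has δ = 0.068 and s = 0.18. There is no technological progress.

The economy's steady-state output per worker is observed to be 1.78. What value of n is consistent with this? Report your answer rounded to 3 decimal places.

n ≈ 0.016

At the steady state, Δk = 0, so s·k^α = (n + δ)·k.
Since y* = [s/(n + δ)]^(α/(1−α)), we have s/(n + δ) = (y*)^((1−α)/α) = 1.78^1.3256 = 2.1476.
Therefore n + δ = s / 2.1476 = 0.18 / 2.1476 = 0.0838, so n = 0.0838 − 0.068 = 0.0158.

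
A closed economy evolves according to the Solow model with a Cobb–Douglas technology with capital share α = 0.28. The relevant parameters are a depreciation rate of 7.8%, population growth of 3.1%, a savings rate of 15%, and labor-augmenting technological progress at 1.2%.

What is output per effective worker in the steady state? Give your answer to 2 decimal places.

Steady state requires s·f(k) = (n + g + δ)·k, i.e. s·k^α = (n + g + δ)·k.
Dividing both sides by k: k^(1−α) = s / (n + g + δ).
k^0.72 = 0.15 / (0.031 + 0.012 + 0.078) = 0.15 / 0.121 = 1.2397
k* = 1.2397^(1/0.72) ≈ 1.3477
y* = (k*)^α = 1.3477^0.28 ≈ 1.0871

y* = 1.09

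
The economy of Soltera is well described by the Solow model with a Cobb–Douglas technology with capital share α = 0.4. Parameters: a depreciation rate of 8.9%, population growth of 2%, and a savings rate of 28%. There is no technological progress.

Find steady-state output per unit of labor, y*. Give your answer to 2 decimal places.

y* = 1.88

Steady state requires s·f(k) = (n + δ)·k, i.e. s·k^α = (n + δ)·k.
Rearranging, k^(1−α) = s / (n + δ).
k^0.6 = 0.28 / (0.020 + 0.089) = 0.28 / 0.109 = 2.5688
k* = 2.5688^(1/0.6) ≈ 4.8182
y* = (k*)^α = 4.8182^0.4 ≈ 1.8757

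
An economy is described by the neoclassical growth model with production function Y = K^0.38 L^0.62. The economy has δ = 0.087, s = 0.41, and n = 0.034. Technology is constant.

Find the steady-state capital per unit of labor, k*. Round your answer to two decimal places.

In steady state, investment equals break-even investment: s·k^α = (n + δ)·k.
Dividing both sides by k: k^(1−α) = s / (n + δ).
k^0.62 = 0.41 / (0.034 + 0.087) = 0.41 / 0.121 = 3.3884
k* = 3.3884^(1/0.62) ≈ 7.1586

k* ≈ 7.16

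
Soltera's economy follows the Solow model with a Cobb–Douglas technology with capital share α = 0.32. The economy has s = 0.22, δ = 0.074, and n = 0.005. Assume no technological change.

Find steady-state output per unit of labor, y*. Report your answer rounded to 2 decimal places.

Steady state requires s·f(k) = (n + δ)·k, i.e. s·k^α = (n + δ)·k.
Rearranging, k^(1−α) = s / (n + δ).
k^0.68 = 0.22 / (0.005 + 0.074) = 0.22 / 0.079 = 2.7848
k* = 2.7848^(1/0.68) ≈ 4.5093
y* = (k*)^α = 4.5093^0.32 ≈ 1.6193

y* = 1.62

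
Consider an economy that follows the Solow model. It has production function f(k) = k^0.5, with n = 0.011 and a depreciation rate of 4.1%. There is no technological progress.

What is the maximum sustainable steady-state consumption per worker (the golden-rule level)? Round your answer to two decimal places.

At the golden rule, f'(k) = n + δ, so α·k^(α−1) = n + δ and k_gold = (α/(n + δ))^(1/(1−α)).
k_gold = (0.5/0.052)^(1/0.5) = 9.6154^2 ≈ 92.4559
c_gold = f(k_gold) − (n + δ)·k_gold = 9.6154 − 0.052×92.4559 ≈ 4.8077

c_gold ≈ 4.81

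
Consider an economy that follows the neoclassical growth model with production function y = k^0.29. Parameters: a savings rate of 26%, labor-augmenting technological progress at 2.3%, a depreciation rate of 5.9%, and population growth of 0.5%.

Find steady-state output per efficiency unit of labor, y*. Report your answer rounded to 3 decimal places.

At the steady state, Δk = 0, so s·k^α = (n + g + δ)·k.
Dividing both sides by k: k^(1−α) = s / (n + g + δ).
k^0.71 = 0.26 / (0.005 + 0.023 + 0.059) = 0.26 / 0.087 = 2.9885
k* = 2.9885^(1/0.71) ≈ 4.6736
y* = (k*)^α = 4.6736^0.29 ≈ 1.5639

y* = 1.564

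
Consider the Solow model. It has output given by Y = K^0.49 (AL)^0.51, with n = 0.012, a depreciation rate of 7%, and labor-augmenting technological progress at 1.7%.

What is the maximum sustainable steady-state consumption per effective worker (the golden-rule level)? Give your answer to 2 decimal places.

At the golden rule, f'(k) = n + g + δ, so α·k^(α−1) = n + g + δ and k_gold = (α/(n + g + δ))^(1/(1−α)).
k_gold = (0.49/0.099)^(1/0.51) = 4.9495^1.9608 ≈ 23.0089
c_gold = f(k_gold) − (n + g + δ)·k_gold = 4.6487 − 0.099×23.0089 ≈ 2.3708

c_gold ≈ 2.37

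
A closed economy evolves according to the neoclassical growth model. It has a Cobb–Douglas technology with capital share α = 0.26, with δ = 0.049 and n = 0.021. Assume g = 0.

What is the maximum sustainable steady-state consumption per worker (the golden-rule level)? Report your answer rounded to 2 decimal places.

c_gold ≈ 1.17

At the golden rule, f'(k) = n + δ, so α·k^(α−1) = n + δ and k_gold = (α/(n + δ))^(1/(1−α)).
k_gold = (0.26/0.070)^(1/0.74) = 3.7143^1.3514 ≈ 5.8902
c_gold = f(k_gold) − (n + δ)·k_gold = 1.5857 − 0.070×5.8902 ≈ 1.1734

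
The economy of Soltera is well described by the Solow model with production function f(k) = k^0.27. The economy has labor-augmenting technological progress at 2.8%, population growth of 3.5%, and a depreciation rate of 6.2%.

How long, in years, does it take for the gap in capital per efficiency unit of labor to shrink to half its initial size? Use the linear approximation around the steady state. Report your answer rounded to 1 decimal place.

Near the steady state the convergence rate is λ = (1 − α)(n + g + δ).
λ = (1 − 0.27) × 0.125 = 0.73 × 0.125 = 0.09125
Half-life = ln 2 / λ = 0.6931 / 0.09125 ≈ 7.60 years

half-life ≈ 7.6 years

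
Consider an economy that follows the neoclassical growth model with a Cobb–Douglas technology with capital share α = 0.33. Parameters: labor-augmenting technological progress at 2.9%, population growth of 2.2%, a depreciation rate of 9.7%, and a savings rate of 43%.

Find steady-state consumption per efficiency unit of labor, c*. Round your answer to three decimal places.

c* = 0.964

Steady state requires s·f(k) = (n + g + δ)·k, i.e. s·k^α = (n + g + δ)·k.
Dividing both sides by k: k^(1−α) = s / (n + g + δ).
k^0.67 = 0.43 / (0.022 + 0.029 + 0.097) = 0.43 / 0.148 = 2.9054
k* = 2.9054^(1/0.67) ≈ 4.9131
y* = (k*)^α = 4.9131^0.33 ≈ 1.6910
c* = (1 − s)·y* = (1 − 0.43) × 1.6910 ≈ 0.9639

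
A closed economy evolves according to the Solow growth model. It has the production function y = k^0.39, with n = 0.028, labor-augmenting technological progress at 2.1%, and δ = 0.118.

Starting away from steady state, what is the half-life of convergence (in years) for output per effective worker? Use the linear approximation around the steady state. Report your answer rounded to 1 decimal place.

half-life ≈ 6.8 years

Near the steady state the convergence rate is λ = (1 − α)(n + g + δ).
λ = (1 − 0.39) × 0.167 = 0.61 × 0.167 = 0.10187
Half-life = ln 2 / λ = 0.6931 / 0.10187 ≈ 6.80 years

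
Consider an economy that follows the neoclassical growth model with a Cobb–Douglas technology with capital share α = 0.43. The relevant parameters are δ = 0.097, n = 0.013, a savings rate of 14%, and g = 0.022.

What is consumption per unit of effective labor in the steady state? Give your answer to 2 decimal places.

At the steady state, Δk = 0, so s·k^α = (n + g + δ)·k.
Dividing both sides by k: k^(1−α) = s / (n + g + δ).
k^0.57 = 0.14 / (0.013 + 0.022 + 0.097) = 0.14 / 0.132 = 1.0606
k* = 1.0606^(1/0.57) ≈ 1.1087
y* = (k*)^α = 1.1087^0.43 ≈ 1.0454
c* = (1 − s)·y* = (1 − 0.14) × 1.0454 ≈ 0.8990

c* = 0.90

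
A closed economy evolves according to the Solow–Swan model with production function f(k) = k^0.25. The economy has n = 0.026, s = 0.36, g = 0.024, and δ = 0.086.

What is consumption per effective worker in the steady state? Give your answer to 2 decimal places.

Steady state requires s·f(k) = (n + g + δ)·k, i.e. s·k^α = (n + g + δ)·k.
Rearranging, k^(1−α) = s / (n + g + δ).
k^0.75 = 0.36 / (0.026 + 0.024 + 0.086) = 0.36 / 0.136 = 2.6471
k* = 2.6471^(1/0.75) ≈ 3.6618
y* = (k*)^α = 3.6618^0.25 ≈ 1.3833
c* = (1 − s)·y* = (1 − 0.36) × 1.3833 ≈ 0.8853

c* ≈ 0.89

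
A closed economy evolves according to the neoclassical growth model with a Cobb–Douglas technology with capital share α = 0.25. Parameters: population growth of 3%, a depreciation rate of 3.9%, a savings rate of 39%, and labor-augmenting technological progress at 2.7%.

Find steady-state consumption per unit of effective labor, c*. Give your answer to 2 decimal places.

In steady state, investment equals break-even investment: s·k^α = (n + g + δ)·k.
Dividing both sides by k: k^(1−α) = s / (n + g + δ).
k^0.75 = 0.39 / (0.030 + 0.027 + 0.039) = 0.39 / 0.096 = 4.0625
k* = 4.0625^(1/0.75) ≈ 6.4822
y* = (k*)^α = 6.4822^0.25 ≈ 1.5956
c* = (1 − s)·y* = (1 − 0.39) × 1.5956 ≈ 0.9733

c* = 0.97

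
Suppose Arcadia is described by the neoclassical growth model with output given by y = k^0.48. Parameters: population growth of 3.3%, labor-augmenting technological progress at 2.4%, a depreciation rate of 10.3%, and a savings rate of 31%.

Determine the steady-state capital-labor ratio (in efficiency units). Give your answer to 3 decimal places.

k* ≈ 3.568

In steady state, investment equals break-even investment: s·k^α = (n + g + δ)·k.
Dividing both sides by k: k^(1−α) = s / (n + g + δ).
k^0.52 = 0.31 / (0.033 + 0.024 + 0.103) = 0.31 / 0.160 = 1.9375
k* = 1.9375^(1/0.52) ≈ 3.5677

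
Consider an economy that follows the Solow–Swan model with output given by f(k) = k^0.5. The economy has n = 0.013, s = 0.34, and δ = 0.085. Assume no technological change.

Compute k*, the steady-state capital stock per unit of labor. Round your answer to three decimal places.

k* = 12.037

Steady state requires s·f(k) = (n + δ)·k, i.e. s·k^α = (n + δ)·k.
Dividing both sides by k: k^(1−α) = s / (n + δ).
k^0.5 = 0.34 / (0.013 + 0.085) = 0.34 / 0.098 = 3.4694
k* = 3.4694^(1/0.5) ≈ 12.0367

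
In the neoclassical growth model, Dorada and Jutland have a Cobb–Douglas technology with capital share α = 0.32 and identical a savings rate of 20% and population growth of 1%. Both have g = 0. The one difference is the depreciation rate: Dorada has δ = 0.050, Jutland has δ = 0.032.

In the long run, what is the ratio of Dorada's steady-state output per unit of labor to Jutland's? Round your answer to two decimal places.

y*_D / y*_J ≈ 0.85

Steady-state y* = [s/(n + δ)]^(α/(1−α)), so the ratio is [ (s_D/(n + δ)_D) / (s_J/(n + δ)_J) ]^0.4706.
s_D/(n + δ)_D = 0.20/0.060 = 3.3333; s_J/(n + δ)_J = 0.20/0.042 = 4.7619.
Ratio = (3.3333/4.7619)^0.4706 = 0.7000^0.4706 ≈ 0.8455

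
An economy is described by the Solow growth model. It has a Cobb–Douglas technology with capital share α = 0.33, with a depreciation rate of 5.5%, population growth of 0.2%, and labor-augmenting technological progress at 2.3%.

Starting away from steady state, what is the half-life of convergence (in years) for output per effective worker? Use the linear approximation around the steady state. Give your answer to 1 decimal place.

t_½ ≈ 12.9 years

Near the steady state the convergence rate is λ = (1 − α)(n + g + δ).
λ = (1 − 0.33) × 0.080 = 0.67 × 0.080 = 0.0536
Half-life = ln 2 / λ = 0.6931 / 0.0536 ≈ 12.93 years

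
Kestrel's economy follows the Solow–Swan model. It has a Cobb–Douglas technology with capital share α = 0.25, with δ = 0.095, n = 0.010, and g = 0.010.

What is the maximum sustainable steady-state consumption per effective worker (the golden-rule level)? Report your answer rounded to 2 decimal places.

At the golden rule, f'(k) = n + g + δ, so α·k^(α−1) = n + g + δ and k_gold = (α/(n + g + δ))^(1/(1−α)).
k_gold = (0.25/0.115)^(1/0.75) = 2.1739^1.3333 ≈ 2.8161
c_gold = f(k_gold) − (n + g + δ)·k_gold = 1.2954 − 0.115×2.8161 ≈ 0.9715

c_gold ≈ 0.97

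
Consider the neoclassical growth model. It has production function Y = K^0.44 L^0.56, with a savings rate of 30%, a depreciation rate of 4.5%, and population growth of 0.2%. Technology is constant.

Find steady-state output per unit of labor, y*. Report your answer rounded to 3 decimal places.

y* = 4.291

Steady state requires s·f(k) = (n + δ)·k, i.e. s·k^α = (n + δ)·k.
Dividing both sides by k: k^(1−α) = s / (n + δ).
k^0.56 = 0.30 / (0.002 + 0.045) = 0.30 / 0.047 = 6.3830
k* = 6.3830^(1/0.56) ≈ 27.3870
y* = (k*)^α = 27.3870^0.44 ≈ 4.2906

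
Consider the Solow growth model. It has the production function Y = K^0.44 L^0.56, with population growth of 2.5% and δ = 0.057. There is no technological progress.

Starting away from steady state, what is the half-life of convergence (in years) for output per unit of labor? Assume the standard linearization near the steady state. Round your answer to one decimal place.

Near the steady state the convergence rate is λ = (1 − α)(n + δ).
λ = (1 − 0.44) × 0.082 = 0.56 × 0.082 = 0.04592
Half-life = ln 2 / λ = 0.6931 / 0.04592 ≈ 15.09 years

t_½ ≈ 15.1 years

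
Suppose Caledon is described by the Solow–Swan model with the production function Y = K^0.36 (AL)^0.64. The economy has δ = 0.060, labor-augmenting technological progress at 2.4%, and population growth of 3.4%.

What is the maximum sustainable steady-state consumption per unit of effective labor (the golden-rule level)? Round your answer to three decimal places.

At the golden rule, f'(k) = n + g + δ, so α·k^(α−1) = n + g + δ and k_gold = (α/(n + g + δ))^(1/(1−α)).
k_gold = (0.36/0.118)^(1/0.64) = 3.0508^1.5625 ≈ 5.7134
c_gold = f(k_gold) − (n + g + δ)·k_gold = 1.8728 − 0.118×5.7134 ≈ 1.1986

c_gold ≈ 1.199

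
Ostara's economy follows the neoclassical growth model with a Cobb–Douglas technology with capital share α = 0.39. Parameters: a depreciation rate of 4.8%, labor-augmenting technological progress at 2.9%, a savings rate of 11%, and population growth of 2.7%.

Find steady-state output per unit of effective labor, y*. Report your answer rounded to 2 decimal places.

Steady state requires s·f(k) = (n + g + δ)·k, i.e. s·k^α = (n + g + δ)·k.
Dividing both sides by k: k^(1−α) = s / (n + g + δ).
k^0.61 = 0.11 / (0.027 + 0.029 + 0.048) = 0.11 / 0.104 = 1.0577
k* = 1.0577^(1/0.61) ≈ 1.0963
y* = (k*)^α = 1.0963^0.39 ≈ 1.0365

y* ≈ 1.04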